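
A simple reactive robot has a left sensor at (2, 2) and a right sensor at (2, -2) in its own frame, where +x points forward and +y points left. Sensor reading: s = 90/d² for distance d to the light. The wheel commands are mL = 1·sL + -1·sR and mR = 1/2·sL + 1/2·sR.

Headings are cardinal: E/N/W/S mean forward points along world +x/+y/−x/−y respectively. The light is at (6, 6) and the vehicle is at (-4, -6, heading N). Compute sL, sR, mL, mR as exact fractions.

45/122 45/82 -450/2501 2295/5002

left sensor world pos  = (-6, -4); dL² = 244
right sensor world pos = (-2, -4); dR² = 164
sL = 90/244 = 45/122
sR = 90/164 = 45/82
mL = 1·sL + -1·sR = -450/2501
mR = 1/2·sL + 1/2·sR = 2295/5002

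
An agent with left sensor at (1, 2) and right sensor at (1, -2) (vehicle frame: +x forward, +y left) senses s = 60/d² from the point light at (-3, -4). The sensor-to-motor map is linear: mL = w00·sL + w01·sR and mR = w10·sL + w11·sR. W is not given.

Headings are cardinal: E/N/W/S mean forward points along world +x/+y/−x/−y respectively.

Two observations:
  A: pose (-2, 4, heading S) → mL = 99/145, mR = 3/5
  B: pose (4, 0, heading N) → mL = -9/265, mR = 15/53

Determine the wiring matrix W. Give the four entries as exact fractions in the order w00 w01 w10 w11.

-1/2 1 0 1/2

obs A: pose=(-2,4,S) → sL=30/29, sR=6/5, mL=99/145, mR=3/5
obs B: pose=(4,0,N) → sL=6/5, sR=30/53, mL=-9/265, mR=15/53
sensor matrix S = [[30/29, 6/5], [6/5, 30/53]]; det S = -32832/38425
solve [mL_A; mL_B] = S·[w00; w01] and [mR_A; mR_B] = S·[w10; w11]:
  w00 = -1/2, w01 = 1, w10 = 0, w11 = 1/2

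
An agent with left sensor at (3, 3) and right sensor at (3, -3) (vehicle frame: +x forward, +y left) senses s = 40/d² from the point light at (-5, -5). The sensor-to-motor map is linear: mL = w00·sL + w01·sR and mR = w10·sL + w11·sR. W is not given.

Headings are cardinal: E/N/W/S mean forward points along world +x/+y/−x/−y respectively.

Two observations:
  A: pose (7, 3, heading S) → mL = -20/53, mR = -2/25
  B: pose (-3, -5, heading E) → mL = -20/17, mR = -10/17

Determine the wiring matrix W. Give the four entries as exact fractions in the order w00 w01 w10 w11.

obs A: pose=(7,3,S) → sL=4/25, sR=20/53, mL=-20/53, mR=-2/25
obs B: pose=(-3,-5,E) → sL=20/17, sR=20/17, mL=-20/17, mR=-10/17
sensor matrix S = [[4/25, 20/53], [20/17, 20/17]]; det S = -1152/4505
solve [mL_A; mL_B] = S·[w00; w01] and [mR_A; mR_B] = S·[w10; w11]:
  w00 = 0, w01 = -1, w10 = -1/2, w11 = 0

0 -1 -1/2 0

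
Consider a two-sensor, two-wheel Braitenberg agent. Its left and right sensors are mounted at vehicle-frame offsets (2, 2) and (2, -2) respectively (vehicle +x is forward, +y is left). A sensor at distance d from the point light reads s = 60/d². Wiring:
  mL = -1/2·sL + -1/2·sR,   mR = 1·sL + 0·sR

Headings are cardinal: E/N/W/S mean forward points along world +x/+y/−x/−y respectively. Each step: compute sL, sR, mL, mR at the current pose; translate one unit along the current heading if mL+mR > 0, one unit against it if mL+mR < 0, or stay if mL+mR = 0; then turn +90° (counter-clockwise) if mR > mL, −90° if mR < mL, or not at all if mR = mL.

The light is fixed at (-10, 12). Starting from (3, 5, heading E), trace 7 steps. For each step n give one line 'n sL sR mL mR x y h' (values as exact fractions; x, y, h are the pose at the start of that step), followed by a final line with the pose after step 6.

0 6/25 10/51 -278/1275 6/25 3 5 E
1 60/169 60/281 -13500/47489 60/169 4 5 N
2 15/52 3/8 -69/208 15/52 4 6 W
3 60/353 60/233 -17580/82249 60/353 5 6 S
4 30/149 30/169 -4770/25181 30/149 5 7 E
5 12/41 20/111 -1076/4551 12/41 6 7 N
6 15/58 3/10 -81/290 15/58 6 8 W
final 7 8 S

n=0: pose=(3,5,E); sL=6/25, sR=10/51; mL=-278/1275, mR=6/25; mL+mR=28/1275 → advance +1; mR−mL=584/1275 → turn +1·90°
n=1: pose=(4,5,N); sL=60/169, sR=60/281; mL=-13500/47489, mR=60/169; mL+mR=3360/47489 → advance +1; mR−mL=30360/47489 → turn +1·90°
n=2: pose=(4,6,W); sL=15/52, sR=3/8; mL=-69/208, mR=15/52; mL+mR=-9/208 → advance -1; mR−mL=129/208 → turn +1·90°
n=3: pose=(5,6,S); sL=60/353, sR=60/233; mL=-17580/82249, mR=60/353; mL+mR=-3600/82249 → advance -1; mR−mL=31560/82249 → turn +1·90°
n=4: pose=(5,7,E); sL=30/149, sR=30/169; mL=-4770/25181, mR=30/149; mL+mR=300/25181 → advance +1; mR−mL=9840/25181 → turn +1·90°
n=5: pose=(6,7,N); sL=12/41, sR=20/111; mL=-1076/4551, mR=12/41; mL+mR=256/4551 → advance +1; mR−mL=2408/4551 → turn +1·90°
n=6: pose=(6,8,W); sL=15/58, sR=3/10; mL=-81/290, mR=15/58; mL+mR=-3/145 → advance -1; mR−mL=78/145 → turn +1·90°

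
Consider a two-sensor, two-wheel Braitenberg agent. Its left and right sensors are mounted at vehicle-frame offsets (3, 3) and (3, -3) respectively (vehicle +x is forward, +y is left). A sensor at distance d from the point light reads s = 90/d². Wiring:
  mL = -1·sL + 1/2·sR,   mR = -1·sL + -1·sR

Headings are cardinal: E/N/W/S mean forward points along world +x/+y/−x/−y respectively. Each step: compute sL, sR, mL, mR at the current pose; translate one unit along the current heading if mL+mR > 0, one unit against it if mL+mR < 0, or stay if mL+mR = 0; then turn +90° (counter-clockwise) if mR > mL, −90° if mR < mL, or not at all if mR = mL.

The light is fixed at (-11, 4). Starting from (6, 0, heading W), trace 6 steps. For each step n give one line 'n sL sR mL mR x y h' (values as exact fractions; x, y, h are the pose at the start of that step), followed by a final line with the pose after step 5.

0 18/49 90/197 -1341/9653 -7956/9653 6 0 W
1 45/113 45/221 -14805/49946 -15030/24973 7 0 N
2 18/89 18/101 -1017/8989 -3420/8989 7 -1 E
3 45/232 9/26 -63/3016 -1629/3016 6 -1 S
4 18/49 90/197 -1341/9653 -7956/9653 6 0 W
5 45/113 45/221 -14805/49946 -15030/24973 7 0 N
final 7 -1 E

n=0: pose=(6,0,W); sL=18/49, sR=90/197; mL=-1341/9653, mR=-7956/9653; mL+mR=-9297/9653 → advance -1; mR−mL=-135/197 → turn -1·90°
n=1: pose=(7,0,N); sL=45/113, sR=45/221; mL=-14805/49946, mR=-15030/24973; mL+mR=-44865/49946 → advance -1; mR−mL=-135/442 → turn -1·90°
n=2: pose=(7,-1,E); sL=18/89, sR=18/101; mL=-1017/8989, mR=-3420/8989; mL+mR=-4437/8989 → advance -1; mR−mL=-27/101 → turn -1·90°
n=3: pose=(6,-1,S); sL=45/232, sR=9/26; mL=-63/3016, mR=-1629/3016; mL+mR=-423/754 → advance -1; mR−mL=-27/52 → turn -1·90°
n=4: pose=(6,0,W); sL=18/49, sR=90/197; mL=-1341/9653, mR=-7956/9653; mL+mR=-9297/9653 → advance -1; mR−mL=-135/197 → turn -1·90°
n=5: pose=(7,0,N); sL=45/113, sR=45/221; mL=-14805/49946, mR=-15030/24973; mL+mR=-44865/49946 → advance -1; mR−mL=-135/442 → turn -1·90°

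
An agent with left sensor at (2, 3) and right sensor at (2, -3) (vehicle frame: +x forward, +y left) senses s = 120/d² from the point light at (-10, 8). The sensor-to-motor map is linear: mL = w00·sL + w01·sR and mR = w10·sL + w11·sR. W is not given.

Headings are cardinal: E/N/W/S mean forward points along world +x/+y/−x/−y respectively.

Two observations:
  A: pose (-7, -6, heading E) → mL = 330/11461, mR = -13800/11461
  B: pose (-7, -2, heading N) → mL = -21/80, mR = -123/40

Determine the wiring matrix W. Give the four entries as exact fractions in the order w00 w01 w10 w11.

obs A: pose=(-7,-6,E) → sL=60/73, sR=60/157, mL=330/11461, mR=-13800/11461
obs B: pose=(-7,-2,N) → sL=15/8, sR=6/5, mL=-21/80, mR=-123/40
sensor matrix S = [[60/73, 60/157], [15/8, 6/5]]; det S = 6183/22922
solve [mL_A; mL_B] = S·[w00; w01] and [mR_A; mR_B] = S·[w10; w11]:
  w00 = 1/2, w01 = -1, w10 = -1, w11 = -1

1/2 -1 -1 -1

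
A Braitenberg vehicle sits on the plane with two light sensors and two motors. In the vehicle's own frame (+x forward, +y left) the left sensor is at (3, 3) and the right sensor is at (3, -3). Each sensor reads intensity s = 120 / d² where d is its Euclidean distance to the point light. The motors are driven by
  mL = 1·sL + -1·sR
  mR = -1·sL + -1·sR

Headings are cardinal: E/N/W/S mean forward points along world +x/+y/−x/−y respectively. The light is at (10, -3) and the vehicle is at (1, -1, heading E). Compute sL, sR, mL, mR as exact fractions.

120/61 120/37 -2880/2257 -11760/2257

left sensor world pos  = (4, 2); dL² = 61
right sensor world pos = (4, -4); dR² = 37
sL = 120/61 = 120/61
sR = 120/37 = 120/37
mL = 1·sL + -1·sR = -2880/2257
mR = -1·sL + -1·sR = -11760/2257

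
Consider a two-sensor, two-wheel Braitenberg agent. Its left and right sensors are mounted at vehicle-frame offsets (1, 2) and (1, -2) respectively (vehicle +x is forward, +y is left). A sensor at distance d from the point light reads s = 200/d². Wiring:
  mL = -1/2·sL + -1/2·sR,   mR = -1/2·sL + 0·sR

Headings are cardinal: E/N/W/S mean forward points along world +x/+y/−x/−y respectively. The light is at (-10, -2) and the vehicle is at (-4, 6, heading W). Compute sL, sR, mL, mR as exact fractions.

left sensor world pos  = (-5, 4); dL² = 61
right sensor world pos = (-5, 8); dR² = 125
sL = 200/61 = 200/61
sR = 200/125 = 8/5
mL = -1/2·sL + -1/2·sR = -744/305
mR = -1/2·sL + 0·sR = -100/61

200/61 8/5 -744/305 -100/61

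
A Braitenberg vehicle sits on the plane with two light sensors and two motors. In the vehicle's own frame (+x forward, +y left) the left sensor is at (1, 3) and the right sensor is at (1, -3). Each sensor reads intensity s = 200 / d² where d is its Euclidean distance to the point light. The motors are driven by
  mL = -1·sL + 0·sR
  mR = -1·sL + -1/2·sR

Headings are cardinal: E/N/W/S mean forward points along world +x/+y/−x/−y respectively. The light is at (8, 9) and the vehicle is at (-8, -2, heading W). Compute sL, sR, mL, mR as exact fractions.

left sensor world pos  = (-9, -5); dL² = 485
right sensor world pos = (-9, 1); dR² = 353
sL = 200/485 = 40/97
sR = 200/353 = 200/353
mL = -1·sL + 0·sR = -40/97
mR = -1·sL + -1/2·sR = -23820/34241

40/97 200/353 -40/97 -23820/34241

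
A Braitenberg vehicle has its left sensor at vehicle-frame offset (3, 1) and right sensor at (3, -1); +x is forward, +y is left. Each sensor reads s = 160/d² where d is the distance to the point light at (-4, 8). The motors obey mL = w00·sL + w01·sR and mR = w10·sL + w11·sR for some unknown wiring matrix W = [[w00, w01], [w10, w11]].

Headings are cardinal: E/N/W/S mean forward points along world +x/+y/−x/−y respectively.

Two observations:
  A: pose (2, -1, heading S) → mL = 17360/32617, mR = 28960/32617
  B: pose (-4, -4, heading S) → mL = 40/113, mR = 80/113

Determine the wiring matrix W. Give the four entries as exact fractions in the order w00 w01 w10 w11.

obs A: pose=(2,-1,S) → sL=160/193, sR=160/169, mL=17360/32617, mR=28960/32617
obs B: pose=(-4,-4,S) → sL=80/113, sR=80/113, mL=40/113, mR=80/113
sensor matrix S = [[160/193, 160/169], [80/113, 80/113]]; det S = -307200/3685721
solve [mL_A; mL_B] = S·[w00; w01] and [mR_A; mR_B] = S·[w10; w11]:
  w00 = -1/2, w01 = 1, w10 = 1/2, w11 = 1/2

-1/2 1 1/2 1/2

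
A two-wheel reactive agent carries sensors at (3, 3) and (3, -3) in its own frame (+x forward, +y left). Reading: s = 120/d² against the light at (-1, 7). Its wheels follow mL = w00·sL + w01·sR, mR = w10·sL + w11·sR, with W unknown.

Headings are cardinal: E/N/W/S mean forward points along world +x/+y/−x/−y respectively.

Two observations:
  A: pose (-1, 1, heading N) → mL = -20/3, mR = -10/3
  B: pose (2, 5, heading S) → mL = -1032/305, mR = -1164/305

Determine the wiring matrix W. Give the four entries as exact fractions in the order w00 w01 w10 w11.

-1/2 -1/2 1/2 -1

obs A: pose=(-1,1,N) → sL=20/3, sR=20/3, mL=-20/3, mR=-10/3
obs B: pose=(2,5,S) → sL=120/61, sR=24/5, mL=-1032/305, mR=-1164/305
sensor matrix S = [[20/3, 20/3], [120/61, 24/5]]; det S = 1152/61
solve [mL_A; mL_B] = S·[w00; w01] and [mR_A; mR_B] = S·[w10; w11]:
  w00 = -1/2, w01 = -1/2, w10 = 1/2, w11 = -1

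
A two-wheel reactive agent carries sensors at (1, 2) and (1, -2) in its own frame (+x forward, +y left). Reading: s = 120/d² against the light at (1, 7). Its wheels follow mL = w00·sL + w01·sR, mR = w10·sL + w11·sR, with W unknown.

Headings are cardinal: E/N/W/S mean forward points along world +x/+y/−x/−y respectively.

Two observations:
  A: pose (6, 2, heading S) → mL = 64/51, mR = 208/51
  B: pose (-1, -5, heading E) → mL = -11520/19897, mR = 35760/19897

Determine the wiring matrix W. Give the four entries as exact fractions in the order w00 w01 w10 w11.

-1 1 1 1

obs A: pose=(6,2,S) → sL=24/17, sR=8/3, mL=64/51, mR=208/51
obs B: pose=(-1,-5,E) → sL=120/101, sR=120/197, mL=-11520/19897, mR=35760/19897
sensor matrix S = [[24/17, 8/3], [120/101, 120/197]]; det S = -780800/338249
solve [mL_A; mL_B] = S·[w00; w01] and [mR_A; mR_B] = S·[w10; w11]:
  w00 = -1, w01 = 1, w10 = 1, w11 = 1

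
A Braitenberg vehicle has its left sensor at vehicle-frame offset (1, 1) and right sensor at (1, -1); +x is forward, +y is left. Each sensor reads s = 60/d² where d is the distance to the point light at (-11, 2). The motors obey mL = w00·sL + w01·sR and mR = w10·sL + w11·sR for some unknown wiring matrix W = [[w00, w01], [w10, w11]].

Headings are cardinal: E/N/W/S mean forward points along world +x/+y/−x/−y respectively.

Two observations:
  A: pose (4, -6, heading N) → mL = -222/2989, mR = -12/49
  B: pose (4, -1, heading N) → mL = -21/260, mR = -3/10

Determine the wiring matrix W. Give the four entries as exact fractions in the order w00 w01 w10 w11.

obs A: pose=(4,-6,N) → sL=12/49, sR=12/61, mL=-222/2989, mR=-12/49
obs B: pose=(4,-1,N) → sL=3/10, sR=3/13, mL=-21/260, mR=-3/10
sensor matrix S = [[12/49, 12/61], [3/10, 3/13]]; det S = -486/194285
solve [mL_A; mL_B] = S·[w00; w01] and [mR_A; mR_B] = S·[w10; w11]:
  w00 = 1/2, w01 = -1, w10 = -1, w11 = 0

1/2 -1 -1 0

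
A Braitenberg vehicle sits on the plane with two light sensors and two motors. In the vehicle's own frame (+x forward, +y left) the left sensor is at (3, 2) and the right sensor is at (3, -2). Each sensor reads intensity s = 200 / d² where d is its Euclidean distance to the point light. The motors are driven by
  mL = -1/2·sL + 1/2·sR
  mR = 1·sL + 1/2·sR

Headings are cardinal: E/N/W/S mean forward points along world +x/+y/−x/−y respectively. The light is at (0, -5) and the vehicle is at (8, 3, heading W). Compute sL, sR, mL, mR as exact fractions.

200/61 8/5 -256/305 1244/305

left sensor world pos  = (5, 1); dL² = 61
right sensor world pos = (5, 5); dR² = 125
sL = 200/61 = 200/61
sR = 200/125 = 8/5
mL = -1/2·sL + 1/2·sR = -256/305
mR = 1·sL + 1/2·sR = 1244/305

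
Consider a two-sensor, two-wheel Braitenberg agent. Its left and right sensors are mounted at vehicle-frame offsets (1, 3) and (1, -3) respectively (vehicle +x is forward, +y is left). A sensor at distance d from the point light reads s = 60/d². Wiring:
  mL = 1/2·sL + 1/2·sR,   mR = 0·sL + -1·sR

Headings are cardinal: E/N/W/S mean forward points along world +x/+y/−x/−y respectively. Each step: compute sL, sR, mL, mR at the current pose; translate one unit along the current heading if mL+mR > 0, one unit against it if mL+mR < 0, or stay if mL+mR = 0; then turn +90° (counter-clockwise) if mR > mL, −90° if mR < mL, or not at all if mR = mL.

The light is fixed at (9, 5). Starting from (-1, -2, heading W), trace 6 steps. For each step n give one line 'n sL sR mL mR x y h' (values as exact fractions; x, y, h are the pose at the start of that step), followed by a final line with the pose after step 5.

n=0: pose=(-1,-2,W); sL=60/221, sR=60/137; mL=10740/30277, mR=-60/137; mL+mR=-2520/30277 → advance -1; mR−mL=-24000/30277 → turn -1·90°
n=1: pose=(0,-2,N); sL=1/3, sR=5/6; mL=7/12, mR=-5/6; mL+mR=-1/4 → advance -1; mR−mL=-17/12 → turn -1·90°
n=2: pose=(0,-3,E); sL=60/89, sR=12/37; mL=1644/3293, mR=-12/37; mL+mR=576/3293 → advance +1; mR−mL=-2712/3293 → turn -1·90°
n=3: pose=(1,-3,S); sL=30/53, sR=30/101; mL=2310/5353, mR=-30/101; mL+mR=720/5353 → advance +1; mR−mL=-3900/5353 → turn -1·90°
n=4: pose=(1,-4,W); sL=4/15, sR=20/39; mL=76/195, mR=-20/39; mL+mR=-8/65 → advance -1; mR−mL=-176/195 → turn -1·90°
n=5: pose=(2,-4,N); sL=15/41, sR=3/4; mL=183/328, mR=-3/4; mL+mR=-63/328 → advance -1; mR−mL=-429/328 → turn -1·90°

0 60/221 60/137 10740/30277 -60/137 -1 -2 W
1 1/3 5/6 7/12 -5/6 0 -2 N
2 60/89 12/37 1644/3293 -12/37 0 -3 E
3 30/53 30/101 2310/5353 -30/101 1 -3 S
4 4/15 20/39 76/195 -20/39 1 -4 W
5 15/41 3/4 183/328 -3/4 2 -4 N
final 2 -5 E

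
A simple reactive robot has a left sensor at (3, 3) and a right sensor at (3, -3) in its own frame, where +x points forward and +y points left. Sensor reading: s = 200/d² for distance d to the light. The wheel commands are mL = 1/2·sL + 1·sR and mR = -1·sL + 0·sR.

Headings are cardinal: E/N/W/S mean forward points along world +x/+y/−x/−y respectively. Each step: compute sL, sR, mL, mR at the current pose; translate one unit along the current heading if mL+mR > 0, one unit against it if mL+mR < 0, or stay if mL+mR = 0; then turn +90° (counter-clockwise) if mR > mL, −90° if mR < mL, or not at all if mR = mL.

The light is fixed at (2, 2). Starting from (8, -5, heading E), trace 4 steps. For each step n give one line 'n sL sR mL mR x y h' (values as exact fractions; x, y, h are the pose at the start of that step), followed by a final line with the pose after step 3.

n=0: pose=(8,-5,E); sL=200/97, sR=200/181; mL=37500/17557, mR=-200/97; mL+mR=1300/17557 → advance +1; mR−mL=-73700/17557 → turn -1·90°
n=1: pose=(9,-5,S); sL=1, sR=50/29; mL=129/58, mR=-1; mL+mR=71/58 → advance +1; mR−mL=-187/58 → turn -1·90°
n=2: pose=(9,-6,W); sL=200/137, sR=200/41; mL=31500/5617, mR=-200/137; mL+mR=23300/5617 → advance +1; mR−mL=-39700/5617 → turn -1·90°
n=3: pose=(8,-6,N); sL=100/17, sR=100/53; mL=4350/901, mR=-100/17; mL+mR=-950/901 → advance -1; mR−mL=-9650/901 → turn -1·90°

0 200/97 200/181 37500/17557 -200/97 8 -5 E
1 1 50/29 129/58 -1 9 -5 S
2 200/137 200/41 31500/5617 -200/137 9 -6 W
3 100/17 100/53 4350/901 -100/17 8 -6 N
final 8 -7 E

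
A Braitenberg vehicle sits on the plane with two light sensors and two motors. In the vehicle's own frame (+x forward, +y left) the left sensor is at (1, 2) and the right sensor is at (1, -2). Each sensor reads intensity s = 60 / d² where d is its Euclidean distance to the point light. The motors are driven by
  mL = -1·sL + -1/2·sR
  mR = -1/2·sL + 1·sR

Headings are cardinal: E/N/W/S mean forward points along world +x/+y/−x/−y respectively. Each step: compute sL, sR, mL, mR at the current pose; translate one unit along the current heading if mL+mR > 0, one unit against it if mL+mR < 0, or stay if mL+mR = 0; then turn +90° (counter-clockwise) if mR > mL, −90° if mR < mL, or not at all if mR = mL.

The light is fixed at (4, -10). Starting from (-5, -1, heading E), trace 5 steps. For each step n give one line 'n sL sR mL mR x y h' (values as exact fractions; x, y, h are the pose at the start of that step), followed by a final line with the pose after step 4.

0 12/37 60/113 -2466/4181 1542/4181 -5 -1 E
1 15/61 15/41 -2145/5002 1215/5002 -6 -1 N
2 60/157 60/221 -17970/34697 2790/34697 -6 -2 W
3 30/49 6/17 -657/833 39/833 -5 -2 S
4 12/37 60/113 -2466/4181 1542/4181 -5 -1 E
final -6 -1 N

n=0: pose=(-5,-1,E); sL=12/37, sR=60/113; mL=-2466/4181, mR=1542/4181; mL+mR=-924/4181 → advance -1; mR−mL=4008/4181 → turn +1·90°
n=1: pose=(-6,-1,N); sL=15/61, sR=15/41; mL=-2145/5002, mR=1215/5002; mL+mR=-465/2501 → advance -1; mR−mL=1680/2501 → turn +1·90°
n=2: pose=(-6,-2,W); sL=60/157, sR=60/221; mL=-17970/34697, mR=2790/34697; mL+mR=-15180/34697 → advance -1; mR−mL=20760/34697 → turn +1·90°
n=3: pose=(-5,-2,S); sL=30/49, sR=6/17; mL=-657/833, mR=39/833; mL+mR=-618/833 → advance -1; mR−mL=696/833 → turn +1·90°
n=4: pose=(-5,-1,E); sL=12/37, sR=60/113; mL=-2466/4181, mR=1542/4181; mL+mR=-924/4181 → advance -1; mR−mL=4008/4181 → turn +1·90°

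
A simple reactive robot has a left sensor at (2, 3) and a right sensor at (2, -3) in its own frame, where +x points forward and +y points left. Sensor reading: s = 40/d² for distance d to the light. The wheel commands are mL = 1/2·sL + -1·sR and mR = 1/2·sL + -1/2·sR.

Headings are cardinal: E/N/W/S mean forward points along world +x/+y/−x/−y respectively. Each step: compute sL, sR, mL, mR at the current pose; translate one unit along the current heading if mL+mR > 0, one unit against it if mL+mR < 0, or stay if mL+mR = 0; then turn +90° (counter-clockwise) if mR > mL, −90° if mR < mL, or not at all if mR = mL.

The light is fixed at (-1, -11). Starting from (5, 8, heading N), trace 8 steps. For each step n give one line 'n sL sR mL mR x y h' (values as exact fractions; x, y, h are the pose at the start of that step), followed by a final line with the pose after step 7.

n=0: pose=(5,8,N); sL=4/45, sR=20/261; mL=-14/435, mR=8/1305; mL+mR=-34/1305 → advance -1; mR−mL=10/261 → turn +1·90°
n=1: pose=(5,7,W); sL=40/241, sR=40/457; mL=-500/110137, mR=4320/110137; mL+mR=3820/110137 → advance +1; mR−mL=20/457 → turn +1·90°
n=2: pose=(4,7,S); sL=1/8, sR=2/13; mL=-19/208, mR=-3/208; mL+mR=-11/104 → advance -1; mR−mL=1/13 → turn +1·90°
n=3: pose=(4,8,E); sL=40/533, sR=8/61; mL=-3044/32513, mR=-912/32513; mL+mR=-3956/32513 → advance -1; mR−mL=4/61 → turn +1·90°
n=4: pose=(3,8,N); sL=20/221, sR=4/49; mL=-394/10829, mR=48/10829; mL+mR=-346/10829 → advance -1; mR−mL=2/49 → turn +1·90°
n=5: pose=(3,7,W); sL=40/229, sR=8/89; mL=-52/20381, mR=864/20381; mL+mR=812/20381 → advance +1; mR−mL=4/89 → turn +1·90°
n=6: pose=(2,7,S); sL=10/73, sR=5/32; mL=-205/2336, mR=-45/4672; mL+mR=-455/4672 → advance -1; mR−mL=5/64 → turn +1·90°
n=7: pose=(2,8,E); sL=40/509, sR=40/281; mL=-14740/143029, mR=-4560/143029; mL+mR=-19300/143029 → advance -1; mR−mL=20/281 → turn +1·90°

0 4/45 20/261 -14/435 8/1305 5 8 N
1 40/241 40/457 -500/110137 4320/110137 5 7 W
2 1/8 2/13 -19/208 -3/208 4 7 S
3 40/533 8/61 -3044/32513 -912/32513 4 8 E
4 20/221 4/49 -394/10829 48/10829 3 8 N
5 40/229 8/89 -52/20381 864/20381 3 7 W
6 10/73 5/32 -205/2336 -45/4672 2 7 S
7 40/509 40/281 -14740/143029 -4560/143029 2 8 E
final 1 8 N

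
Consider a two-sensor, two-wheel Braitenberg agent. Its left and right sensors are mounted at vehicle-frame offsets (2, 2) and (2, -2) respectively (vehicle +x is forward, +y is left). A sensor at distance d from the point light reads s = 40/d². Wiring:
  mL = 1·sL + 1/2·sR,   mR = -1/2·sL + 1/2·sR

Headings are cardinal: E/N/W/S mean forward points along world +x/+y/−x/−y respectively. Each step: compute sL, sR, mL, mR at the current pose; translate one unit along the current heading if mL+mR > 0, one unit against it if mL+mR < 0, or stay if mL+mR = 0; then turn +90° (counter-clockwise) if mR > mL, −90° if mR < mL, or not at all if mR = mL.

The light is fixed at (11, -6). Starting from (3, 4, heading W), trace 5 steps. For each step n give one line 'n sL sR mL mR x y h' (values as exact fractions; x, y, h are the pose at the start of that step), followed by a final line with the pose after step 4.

0 10/41 10/61 815/2501 -100/2501 3 4 W
1 8/53 40/193 2604/10229 288/10229 2 4 N
2 20/109 4/13 478/1417 88/1417 2 5 E
3 40/117 40/181 9580/21177 -1280/21177 3 5 S
4 10/41 10/61 815/2501 -100/2501 3 4 W
final 2 4 N

n=0: pose=(3,4,W); sL=10/41, sR=10/61; mL=815/2501, mR=-100/2501; mL+mR=715/2501 → advance +1; mR−mL=-15/41 → turn -1·90°
n=1: pose=(2,4,N); sL=8/53, sR=40/193; mL=2604/10229, mR=288/10229; mL+mR=2892/10229 → advance +1; mR−mL=-12/53 → turn -1·90°
n=2: pose=(2,5,E); sL=20/109, sR=4/13; mL=478/1417, mR=88/1417; mL+mR=566/1417 → advance +1; mR−mL=-30/109 → turn -1·90°
n=3: pose=(3,5,S); sL=40/117, sR=40/181; mL=9580/21177, mR=-1280/21177; mL+mR=8300/21177 → advance +1; mR−mL=-20/39 → turn -1·90°
n=4: pose=(3,4,W); sL=10/41, sR=10/61; mL=815/2501, mR=-100/2501; mL+mR=715/2501 → advance +1; mR−mL=-15/41 → turn -1·90°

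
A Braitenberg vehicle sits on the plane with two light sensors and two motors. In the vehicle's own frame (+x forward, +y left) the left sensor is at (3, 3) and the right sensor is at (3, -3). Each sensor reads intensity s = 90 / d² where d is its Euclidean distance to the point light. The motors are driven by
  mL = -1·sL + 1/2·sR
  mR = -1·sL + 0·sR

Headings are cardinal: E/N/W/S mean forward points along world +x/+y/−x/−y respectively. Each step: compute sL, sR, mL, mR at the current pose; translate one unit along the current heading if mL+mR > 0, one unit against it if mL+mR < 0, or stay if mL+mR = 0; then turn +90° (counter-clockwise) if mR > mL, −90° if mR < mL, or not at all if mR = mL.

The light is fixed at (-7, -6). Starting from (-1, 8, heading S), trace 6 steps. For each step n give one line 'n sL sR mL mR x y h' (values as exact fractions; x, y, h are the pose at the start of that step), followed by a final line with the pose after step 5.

n=0: pose=(-1,8,S); sL=45/101, sR=9/13; mL=-261/2626, mR=-45/101; mL+mR=-1431/2626 → advance -1; mR−mL=-9/26 → turn -1·90°
n=1: pose=(-1,9,W); sL=10/17, sR=10/37; mL=-285/629, mR=-10/17; mL+mR=-655/629 → advance -1; mR−mL=-5/37 → turn -1·90°
n=2: pose=(0,9,N); sL=9/34, sR=45/212; mL=-1143/7208, mR=-9/34; mL+mR=-3051/7208 → advance -1; mR−mL=-45/424 → turn -1·90°
n=3: pose=(0,8,E); sL=90/389, sR=90/221; mL=-2385/85969, mR=-90/389; mL+mR=-22275/85969 → advance -1; mR−mL=-45/221 → turn -1·90°
n=4: pose=(-1,8,S); sL=45/101, sR=9/13; mL=-261/2626, mR=-45/101; mL+mR=-1431/2626 → advance -1; mR−mL=-9/26 → turn -1·90°
n=5: pose=(-1,9,W); sL=10/17, sR=10/37; mL=-285/629, mR=-10/17; mL+mR=-655/629 → advance -1; mR−mL=-5/37 → turn -1·90°

0 45/101 9/13 -261/2626 -45/101 -1 8 S
1 10/17 10/37 -285/629 -10/17 -1 9 W
2 9/34 45/212 -1143/7208 -9/34 0 9 N
3 90/389 90/221 -2385/85969 -90/389 0 8 E
4 45/101 9/13 -261/2626 -45/101 -1 8 S
5 10/17 10/37 -285/629 -10/17 -1 9 W
final 0 9 N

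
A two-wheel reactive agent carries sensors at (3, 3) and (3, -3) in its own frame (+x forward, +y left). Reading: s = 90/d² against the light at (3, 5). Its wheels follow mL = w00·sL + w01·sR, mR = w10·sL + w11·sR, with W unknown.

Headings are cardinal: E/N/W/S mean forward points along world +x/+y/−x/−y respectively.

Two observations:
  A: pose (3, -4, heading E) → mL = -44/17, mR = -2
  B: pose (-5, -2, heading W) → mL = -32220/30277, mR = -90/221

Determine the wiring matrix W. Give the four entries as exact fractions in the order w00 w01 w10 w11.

obs A: pose=(3,-4,E) → sL=2, sR=10/17, mL=-44/17, mR=-2
obs B: pose=(-5,-2,W) → sL=90/221, sR=90/137, mL=-32220/30277, mR=-90/221
sensor matrix S = [[2, 10/17], [90/221, 90/137]]; det S = 552960/514709
solve [mL_A; mL_B] = S·[w00; w01] and [mR_A; mR_B] = S·[w10; w11]:
  w00 = -1, w01 = -1, w10 = -1, w11 = 0

-1 -1 -1 0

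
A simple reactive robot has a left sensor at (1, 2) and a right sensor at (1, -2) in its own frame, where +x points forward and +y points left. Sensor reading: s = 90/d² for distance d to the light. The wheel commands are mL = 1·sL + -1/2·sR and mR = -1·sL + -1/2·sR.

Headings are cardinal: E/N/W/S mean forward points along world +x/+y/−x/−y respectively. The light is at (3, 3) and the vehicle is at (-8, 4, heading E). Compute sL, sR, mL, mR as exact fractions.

90/109 90/101 4185/11009 -13995/11009

left sensor world pos  = (-7, 6); dL² = 109
right sensor world pos = (-7, 2); dR² = 101
sL = 90/109 = 90/109
sR = 90/101 = 90/101
mL = 1·sL + -1/2·sR = 4185/11009
mR = -1·sL + -1/2·sR = -13995/11009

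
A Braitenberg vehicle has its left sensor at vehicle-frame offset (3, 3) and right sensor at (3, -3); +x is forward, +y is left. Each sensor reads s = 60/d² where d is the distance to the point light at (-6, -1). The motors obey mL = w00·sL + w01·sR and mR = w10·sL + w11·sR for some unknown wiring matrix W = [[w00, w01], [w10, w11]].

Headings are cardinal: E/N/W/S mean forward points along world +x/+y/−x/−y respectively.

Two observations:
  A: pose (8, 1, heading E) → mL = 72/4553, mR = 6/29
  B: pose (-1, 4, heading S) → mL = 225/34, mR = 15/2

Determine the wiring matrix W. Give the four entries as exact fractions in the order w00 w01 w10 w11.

-1 1 0 1

obs A: pose=(8,1,E) → sL=30/157, sR=6/29, mL=72/4553, mR=6/29
obs B: pose=(-1,4,S) → sL=15/17, sR=15/2, mL=225/34, mR=15/2
sensor matrix S = [[30/157, 6/29], [15/17, 15/2]]; det S = 96795/77401
solve [mL_A; mL_B] = S·[w00; w01] and [mR_A; mR_B] = S·[w10; w11]:
  w00 = -1, w01 = 1, w10 = 0, w11 = 1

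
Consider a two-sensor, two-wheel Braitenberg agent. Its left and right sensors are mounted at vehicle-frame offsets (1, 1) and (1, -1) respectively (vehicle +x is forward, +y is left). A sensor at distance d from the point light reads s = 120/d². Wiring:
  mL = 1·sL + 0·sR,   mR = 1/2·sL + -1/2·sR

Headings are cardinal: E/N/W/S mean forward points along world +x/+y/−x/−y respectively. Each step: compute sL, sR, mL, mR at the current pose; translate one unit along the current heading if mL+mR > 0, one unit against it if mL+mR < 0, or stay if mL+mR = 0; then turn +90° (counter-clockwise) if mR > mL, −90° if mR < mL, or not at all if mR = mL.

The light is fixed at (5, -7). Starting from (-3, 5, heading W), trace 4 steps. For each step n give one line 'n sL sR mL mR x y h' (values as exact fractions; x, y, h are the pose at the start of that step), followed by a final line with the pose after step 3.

0 60/101 12/25 60/101 144/2525 -3 5 W
1 120/269 120/233 120/269 -2160/62677 -4 5 N
2 6/13 15/26 6/13 -3/52 -4 6 E
3 120/193 8/15 120/193 128/2895 -3 6 S
final -3 5 W

n=0: pose=(-3,5,W); sL=60/101, sR=12/25; mL=60/101, mR=144/2525; mL+mR=1644/2525 → advance +1; mR−mL=-1356/2525 → turn -1·90°
n=1: pose=(-4,5,N); sL=120/269, sR=120/233; mL=120/269, mR=-2160/62677; mL+mR=25800/62677 → advance +1; mR−mL=-30120/62677 → turn -1·90°
n=2: pose=(-4,6,E); sL=6/13, sR=15/26; mL=6/13, mR=-3/52; mL+mR=21/52 → advance +1; mR−mL=-27/52 → turn -1·90°
n=3: pose=(-3,6,S); sL=120/193, sR=8/15; mL=120/193, mR=128/2895; mL+mR=1928/2895 → advance +1; mR−mL=-1672/2895 → turn -1·90°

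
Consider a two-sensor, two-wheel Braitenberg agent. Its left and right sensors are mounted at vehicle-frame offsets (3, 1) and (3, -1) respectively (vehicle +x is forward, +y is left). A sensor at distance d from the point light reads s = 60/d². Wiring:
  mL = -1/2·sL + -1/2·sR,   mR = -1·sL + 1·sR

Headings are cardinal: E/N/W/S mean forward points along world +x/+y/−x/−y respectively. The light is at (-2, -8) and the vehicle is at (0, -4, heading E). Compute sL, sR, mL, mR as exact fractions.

6/5 30/17 -126/85 48/85

left sensor world pos  = (3, -3); dL² = 50
right sensor world pos = (3, -5); dR² = 34
sL = 60/50 = 6/5
sR = 60/34 = 30/17
mL = -1/2·sL + -1/2·sR = -126/85
mR = -1·sL + 1·sR = 48/85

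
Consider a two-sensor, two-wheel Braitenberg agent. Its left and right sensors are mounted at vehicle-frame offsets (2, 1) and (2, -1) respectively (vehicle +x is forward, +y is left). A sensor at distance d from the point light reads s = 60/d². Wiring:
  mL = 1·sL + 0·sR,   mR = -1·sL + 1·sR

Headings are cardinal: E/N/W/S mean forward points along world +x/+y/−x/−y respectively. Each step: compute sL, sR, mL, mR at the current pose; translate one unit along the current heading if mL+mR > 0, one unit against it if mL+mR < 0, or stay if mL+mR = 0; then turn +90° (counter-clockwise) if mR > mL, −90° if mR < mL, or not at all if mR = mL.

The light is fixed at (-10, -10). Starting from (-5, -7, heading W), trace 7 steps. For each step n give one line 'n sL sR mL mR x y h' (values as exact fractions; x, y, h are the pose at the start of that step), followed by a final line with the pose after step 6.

0 60/13 12/5 60/13 -144/65 -5 -7 W
1 30/17 6/5 30/17 -48/85 -6 -7 N
2 60/61 4/3 60/61 64/183 -6 -6 E
3 3/2 3 3/2 3/2 -5 -6 S
4 60/37 60/17 60/37 1200/629 -5 -7 S
5 30/29 6/5 30/29 24/145 -5 -8 E
6 60/49 12/5 60/49 288/245 -4 -8 S
final -4 -9 W

n=0: pose=(-5,-7,W); sL=60/13, sR=12/5; mL=60/13, mR=-144/65; mL+mR=12/5 → advance +1; mR−mL=-444/65 → turn -1·90°
n=1: pose=(-6,-7,N); sL=30/17, sR=6/5; mL=30/17, mR=-48/85; mL+mR=6/5 → advance +1; mR−mL=-198/85 → turn -1·90°
n=2: pose=(-6,-6,E); sL=60/61, sR=4/3; mL=60/61, mR=64/183; mL+mR=4/3 → advance +1; mR−mL=-116/183 → turn -1·90°
n=3: pose=(-5,-6,S); sL=3/2, sR=3; mL=3/2, mR=3/2; mL+mR=3 → advance +1; mR−mL=0 → turn +0·90°
n=4: pose=(-5,-7,S); sL=60/37, sR=60/17; mL=60/37, mR=1200/629; mL+mR=60/17 → advance +1; mR−mL=180/629 → turn +1·90°
n=5: pose=(-5,-8,E); sL=30/29, sR=6/5; mL=30/29, mR=24/145; mL+mR=6/5 → advance +1; mR−mL=-126/145 → turn -1·90°
n=6: pose=(-4,-8,S); sL=60/49, sR=12/5; mL=60/49, mR=288/245; mL+mR=12/5 → advance +1; mR−mL=-12/245 → turn -1·90°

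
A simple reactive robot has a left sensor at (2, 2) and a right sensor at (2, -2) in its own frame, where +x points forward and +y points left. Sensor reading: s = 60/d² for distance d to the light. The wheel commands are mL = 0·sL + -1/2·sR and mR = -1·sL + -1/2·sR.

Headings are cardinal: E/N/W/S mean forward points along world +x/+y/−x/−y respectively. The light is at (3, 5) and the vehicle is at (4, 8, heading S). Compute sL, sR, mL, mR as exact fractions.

left sensor world pos  = (6, 6); dL² = 10
right sensor world pos = (2, 6); dR² = 2
sL = 60/10 = 6
sR = 60/2 = 30
mL = 0·sL + -1/2·sR = -15
mR = -1·sL + -1/2·sR = -21

6 30 -15 -21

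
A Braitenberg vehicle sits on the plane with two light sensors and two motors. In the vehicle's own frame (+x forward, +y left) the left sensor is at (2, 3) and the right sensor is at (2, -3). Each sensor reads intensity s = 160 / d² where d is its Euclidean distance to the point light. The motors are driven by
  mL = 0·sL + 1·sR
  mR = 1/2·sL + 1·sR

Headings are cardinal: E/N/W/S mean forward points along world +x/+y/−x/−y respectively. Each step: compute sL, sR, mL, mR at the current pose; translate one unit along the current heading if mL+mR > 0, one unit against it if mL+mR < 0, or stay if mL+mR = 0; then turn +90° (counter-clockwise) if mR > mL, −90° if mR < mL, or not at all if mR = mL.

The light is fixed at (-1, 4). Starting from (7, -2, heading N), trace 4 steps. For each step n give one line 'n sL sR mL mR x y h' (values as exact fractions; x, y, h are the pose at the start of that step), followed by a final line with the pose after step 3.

0 160/41 160/137 160/137 17520/5617 7 -2 N
1 8/5 4 4 24/5 7 -1 W
2 160/149 32/13 32/13 5808/1937 6 -1 S
3 16/9 80/81 80/81 152/81 6 -2 E
final 7 -2 N

n=0: pose=(7,-2,N); sL=160/41, sR=160/137; mL=160/137, mR=17520/5617; mL+mR=24080/5617 → advance +1; mR−mL=80/41 → turn +1·90°
n=1: pose=(7,-1,W); sL=8/5, sR=4; mL=4, mR=24/5; mL+mR=44/5 → advance +1; mR−mL=4/5 → turn +1·90°
n=2: pose=(6,-1,S); sL=160/149, sR=32/13; mL=32/13, mR=5808/1937; mL+mR=10576/1937 → advance +1; mR−mL=80/149 → turn +1·90°
n=3: pose=(6,-2,E); sL=16/9, sR=80/81; mL=80/81, mR=152/81; mL+mR=232/81 → advance +1; mR−mL=8/9 → turn +1·90°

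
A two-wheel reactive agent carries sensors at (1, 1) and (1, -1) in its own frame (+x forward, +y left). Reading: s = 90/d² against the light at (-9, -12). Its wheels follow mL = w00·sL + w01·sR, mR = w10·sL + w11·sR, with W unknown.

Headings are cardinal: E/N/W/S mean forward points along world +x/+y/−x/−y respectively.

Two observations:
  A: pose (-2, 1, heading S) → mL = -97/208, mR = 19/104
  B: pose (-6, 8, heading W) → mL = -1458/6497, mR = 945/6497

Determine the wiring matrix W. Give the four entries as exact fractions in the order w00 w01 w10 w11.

obs A: pose=(-2,1,S) → sL=45/104, sR=1/2, mL=-97/208, mR=19/104
obs B: pose=(-6,8,W) → sL=18/73, sR=18/89, mL=-1458/6497, mR=945/6497
sensor matrix S = [[45/104, 1/2], [18/73, 18/89]]; det S = -12087/337844
solve [mL_A; mL_B] = S·[w00; w01] and [mR_A; mR_B] = S·[w10; w11]:
  w00 = -1/2, w01 = -1/2, w10 = 1, w11 = -1/2

-1/2 -1/2 1 -1/2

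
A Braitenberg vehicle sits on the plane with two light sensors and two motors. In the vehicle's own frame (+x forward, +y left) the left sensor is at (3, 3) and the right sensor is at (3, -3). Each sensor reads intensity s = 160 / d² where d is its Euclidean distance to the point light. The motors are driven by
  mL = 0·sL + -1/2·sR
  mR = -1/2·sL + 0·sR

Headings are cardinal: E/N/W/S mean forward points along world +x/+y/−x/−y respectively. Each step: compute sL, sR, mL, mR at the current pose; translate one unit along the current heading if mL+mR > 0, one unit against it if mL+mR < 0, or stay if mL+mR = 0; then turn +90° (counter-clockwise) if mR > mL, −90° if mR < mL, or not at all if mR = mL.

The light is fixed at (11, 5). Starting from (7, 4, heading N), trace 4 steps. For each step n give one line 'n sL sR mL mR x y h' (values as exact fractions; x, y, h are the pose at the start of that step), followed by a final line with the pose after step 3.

0 160/53 32 -16 -80/53 7 4 N
1 80/37 16/5 -8/5 -40/37 7 3 W
2 32/5 160/61 -80/61 -16/5 8 3 S
3 40/13 4 -2 -20/13 8 4 W
final 9 4 S

n=0: pose=(7,4,N); sL=160/53, sR=32; mL=-16, mR=-80/53; mL+mR=-928/53 → advance -1; mR−mL=768/53 → turn +1·90°
n=1: pose=(7,3,W); sL=80/37, sR=16/5; mL=-8/5, mR=-40/37; mL+mR=-496/185 → advance -1; mR−mL=96/185 → turn +1·90°
n=2: pose=(8,3,S); sL=32/5, sR=160/61; mL=-80/61, mR=-16/5; mL+mR=-1376/305 → advance -1; mR−mL=-576/305 → turn -1·90°
n=3: pose=(8,4,W); sL=40/13, sR=4; mL=-2, mR=-20/13; mL+mR=-46/13 → advance -1; mR−mL=6/13 → turn +1·90°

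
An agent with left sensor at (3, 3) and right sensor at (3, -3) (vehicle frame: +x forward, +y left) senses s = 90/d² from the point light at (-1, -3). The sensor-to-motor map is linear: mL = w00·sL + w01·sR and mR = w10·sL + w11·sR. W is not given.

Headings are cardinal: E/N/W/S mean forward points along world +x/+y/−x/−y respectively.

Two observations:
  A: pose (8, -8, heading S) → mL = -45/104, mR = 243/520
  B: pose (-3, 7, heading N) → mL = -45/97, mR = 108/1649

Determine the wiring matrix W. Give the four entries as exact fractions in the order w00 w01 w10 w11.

-1 0 -1 1

obs A: pose=(8,-8,S) → sL=45/104, sR=9/10, mL=-45/104, mR=243/520
obs B: pose=(-3,7,N) → sL=45/97, sR=9/17, mL=-45/97, mR=108/1649
sensor matrix S = [[45/104, 9/10], [45/97, 9/17]]; det S = -32319/171496
solve [mL_A; mL_B] = S·[w00; w01] and [mR_A; mR_B] = S·[w10; w11]:
  w00 = -1, w01 = 0, w10 = -1, w11 = 1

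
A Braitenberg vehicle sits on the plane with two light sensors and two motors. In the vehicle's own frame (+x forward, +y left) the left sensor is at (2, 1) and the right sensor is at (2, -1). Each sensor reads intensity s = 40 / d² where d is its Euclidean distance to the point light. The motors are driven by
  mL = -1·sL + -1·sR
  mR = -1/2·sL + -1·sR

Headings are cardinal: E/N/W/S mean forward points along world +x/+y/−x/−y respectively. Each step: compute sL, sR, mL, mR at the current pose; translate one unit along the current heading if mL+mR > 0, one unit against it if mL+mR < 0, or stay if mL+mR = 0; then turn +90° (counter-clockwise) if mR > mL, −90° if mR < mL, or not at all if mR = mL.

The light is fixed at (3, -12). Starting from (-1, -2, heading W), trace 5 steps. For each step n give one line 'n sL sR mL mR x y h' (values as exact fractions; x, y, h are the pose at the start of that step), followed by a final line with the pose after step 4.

0 40/117 40/157 -10960/18369 -7820/18369 -1 -2 W
1 10/17 1/2 -37/34 -27/34 0 -2 S
2 8/29 40/101 -1968/2929 -1564/2929 0 -1 E
3 20/97 20/89 -3720/8633 -2830/8633 -1 -1 N
4 40/117 40/157 -10960/18369 -7820/18369 -1 -2 W
final 0 -2 S

n=0: pose=(-1,-2,W); sL=40/117, sR=40/157; mL=-10960/18369, mR=-7820/18369; mL+mR=-6260/6123 → advance -1; mR−mL=20/117 → turn +1·90°
n=1: pose=(0,-2,S); sL=10/17, sR=1/2; mL=-37/34, mR=-27/34; mL+mR=-32/17 → advance -1; mR−mL=5/17 → turn +1·90°
n=2: pose=(0,-1,E); sL=8/29, sR=40/101; mL=-1968/2929, mR=-1564/2929; mL+mR=-3532/2929 → advance -1; mR−mL=4/29 → turn +1·90°
n=3: pose=(-1,-1,N); sL=20/97, sR=20/89; mL=-3720/8633, mR=-2830/8633; mL+mR=-6550/8633 → advance -1; mR−mL=10/97 → turn +1·90°
n=4: pose=(-1,-2,W); sL=40/117, sR=40/157; mL=-10960/18369, mR=-7820/18369; mL+mR=-6260/6123 → advance -1; mR−mL=20/117 → turn +1·90°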